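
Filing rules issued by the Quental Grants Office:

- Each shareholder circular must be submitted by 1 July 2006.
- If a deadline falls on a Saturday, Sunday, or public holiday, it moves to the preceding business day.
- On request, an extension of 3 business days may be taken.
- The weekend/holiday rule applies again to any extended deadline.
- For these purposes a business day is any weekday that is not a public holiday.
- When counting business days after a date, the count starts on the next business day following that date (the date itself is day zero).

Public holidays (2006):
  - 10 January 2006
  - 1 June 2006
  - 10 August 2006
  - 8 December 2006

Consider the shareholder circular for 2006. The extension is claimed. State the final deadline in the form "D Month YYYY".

Start from the fixed due date, 1 July 2006.
1 July 2006 is a Saturday, so it moves to the preceding business day, 30 June 2006 (Friday).
The 3-business-day extension runs from 30 June 2006 to 5 July 2006.
Since 5 July 2006 is a Wednesday and not a holiday, the date is unchanged.
So the filing is due 5 July 2006.

5 July 2006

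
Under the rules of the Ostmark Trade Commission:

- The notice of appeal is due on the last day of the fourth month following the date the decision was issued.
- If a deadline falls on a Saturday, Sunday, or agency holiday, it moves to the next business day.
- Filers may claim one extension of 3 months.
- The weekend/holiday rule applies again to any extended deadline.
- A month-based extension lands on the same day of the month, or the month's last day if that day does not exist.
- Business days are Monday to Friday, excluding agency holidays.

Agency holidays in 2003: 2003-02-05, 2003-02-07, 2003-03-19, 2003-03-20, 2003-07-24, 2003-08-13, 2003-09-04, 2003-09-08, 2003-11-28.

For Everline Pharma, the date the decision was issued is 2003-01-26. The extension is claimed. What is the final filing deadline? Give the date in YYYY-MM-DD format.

2003-09-02

4 months after 2003-01-26 is May 2003; that month ends on 2003-05-31.
2003-05-31 is a Saturday, so it moves to the next business day, 2003-06-02 (Monday).
Applying the 3 months extension: 3 months after 2003-06-02 is 2003-09-02.
2003-09-02 (Tuesday) is already a business day.
So the filing is due 2003-09-02.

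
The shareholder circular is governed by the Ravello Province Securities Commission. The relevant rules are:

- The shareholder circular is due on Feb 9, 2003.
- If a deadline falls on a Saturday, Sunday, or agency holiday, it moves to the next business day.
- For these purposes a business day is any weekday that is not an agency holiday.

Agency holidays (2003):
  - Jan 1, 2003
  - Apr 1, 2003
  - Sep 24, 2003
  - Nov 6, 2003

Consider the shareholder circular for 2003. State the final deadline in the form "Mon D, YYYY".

Feb 10, 2003

Start from the fixed due date, Feb 9, 2003.
Feb 9, 2003 is a Sunday; the next business day is Feb 10, 2003 (Monday).
Deadline: Feb 10, 2003.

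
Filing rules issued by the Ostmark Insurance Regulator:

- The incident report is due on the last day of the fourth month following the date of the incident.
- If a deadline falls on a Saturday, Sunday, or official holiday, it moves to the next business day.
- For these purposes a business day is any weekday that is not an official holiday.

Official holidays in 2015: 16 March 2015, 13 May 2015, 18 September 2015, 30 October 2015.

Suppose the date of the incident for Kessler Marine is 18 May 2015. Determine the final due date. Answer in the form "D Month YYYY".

30 September 2015

The fourth month after 18 May 2015 is September 2015, whose last day is 30 September 2015.
30 September 2015 is a Wednesday and not a listed holiday, so it stands.
Final deadline: 30 September 2015.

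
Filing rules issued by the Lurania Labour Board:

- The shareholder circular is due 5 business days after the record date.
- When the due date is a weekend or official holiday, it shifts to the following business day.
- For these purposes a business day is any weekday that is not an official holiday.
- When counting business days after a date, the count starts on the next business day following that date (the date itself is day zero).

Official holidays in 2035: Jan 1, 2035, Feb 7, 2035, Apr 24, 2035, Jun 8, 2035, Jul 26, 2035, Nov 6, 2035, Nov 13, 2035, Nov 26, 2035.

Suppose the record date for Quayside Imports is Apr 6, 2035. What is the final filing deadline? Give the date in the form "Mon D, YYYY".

Apr 13, 2035

5 business days after Apr 6, 2035, excluding weekends and holidays, is Apr 13, 2035.
Apr 13, 2035 (Friday) is already a business day.
The final due date is Apr 13, 2035.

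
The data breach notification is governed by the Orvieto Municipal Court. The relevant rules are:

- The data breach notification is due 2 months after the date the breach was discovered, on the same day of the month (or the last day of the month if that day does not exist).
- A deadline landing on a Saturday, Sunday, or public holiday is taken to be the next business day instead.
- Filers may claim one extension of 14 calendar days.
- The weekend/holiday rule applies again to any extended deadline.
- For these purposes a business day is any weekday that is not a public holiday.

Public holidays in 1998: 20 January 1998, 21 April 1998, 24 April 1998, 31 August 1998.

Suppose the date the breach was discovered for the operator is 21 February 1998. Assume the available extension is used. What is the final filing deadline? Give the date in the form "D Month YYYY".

2 months after 21 February 1998, on the same day of the month, is 21 April 1998.
21 April 1998 is a listed holiday, so it moves to the next business day, 22 April 1998 (Wednesday).
The 14-calendar-day extension moves the deadline from 22 April 1998 to 6 May 1998.
Since 6 May 1998 is a Wednesday and not a holiday, the date is unchanged.
Final deadline: 6 May 1998.

6 May 1998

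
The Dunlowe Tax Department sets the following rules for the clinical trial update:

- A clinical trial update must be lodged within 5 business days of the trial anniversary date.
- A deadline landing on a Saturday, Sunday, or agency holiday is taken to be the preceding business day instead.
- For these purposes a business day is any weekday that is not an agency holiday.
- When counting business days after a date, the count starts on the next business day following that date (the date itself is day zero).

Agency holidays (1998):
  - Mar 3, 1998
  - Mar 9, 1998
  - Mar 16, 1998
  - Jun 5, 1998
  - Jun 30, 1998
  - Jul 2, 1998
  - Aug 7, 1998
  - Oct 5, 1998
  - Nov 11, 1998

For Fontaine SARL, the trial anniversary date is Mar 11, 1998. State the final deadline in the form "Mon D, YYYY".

Mar 19, 1998

Counting 5 business days after Mar 11, 1998 (skipping weekends and listed holidays) reaches Mar 19, 1998.
Mar 19, 1998 falls on a Thursday, which is a business day, so no adjustment is needed.
The final due date is Mar 19, 1998.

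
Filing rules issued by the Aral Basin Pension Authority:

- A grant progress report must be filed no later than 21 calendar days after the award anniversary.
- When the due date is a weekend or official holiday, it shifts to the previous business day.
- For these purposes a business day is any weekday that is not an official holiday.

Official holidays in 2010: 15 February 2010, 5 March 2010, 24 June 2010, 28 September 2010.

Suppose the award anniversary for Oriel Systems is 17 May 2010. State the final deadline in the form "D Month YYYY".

Trigger date 17 May 2010 + 21 calendar days = 7 June 2010.
7 June 2010 (Monday) is already a business day.
Deadline: 7 June 2010.

7 June 2010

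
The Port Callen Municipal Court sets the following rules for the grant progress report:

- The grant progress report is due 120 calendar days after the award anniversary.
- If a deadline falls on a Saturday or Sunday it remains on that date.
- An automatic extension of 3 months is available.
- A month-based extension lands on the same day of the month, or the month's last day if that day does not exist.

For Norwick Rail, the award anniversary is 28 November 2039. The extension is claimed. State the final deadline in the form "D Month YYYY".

From 28 November 2039, 120 calendar days later is 27 March 2040.
27 March 2040 falls on a Tuesday. The rules make no weekend/holiday allowance, so it remains 27 March 2040.
Applying the 3 months extension: 3 months after 27 March 2040 is 27 June 2040.
No adjustment is made for weekends or holidays, so 27 June 2040 stands.
Final deadline: 27 June 2040.

27 June 2040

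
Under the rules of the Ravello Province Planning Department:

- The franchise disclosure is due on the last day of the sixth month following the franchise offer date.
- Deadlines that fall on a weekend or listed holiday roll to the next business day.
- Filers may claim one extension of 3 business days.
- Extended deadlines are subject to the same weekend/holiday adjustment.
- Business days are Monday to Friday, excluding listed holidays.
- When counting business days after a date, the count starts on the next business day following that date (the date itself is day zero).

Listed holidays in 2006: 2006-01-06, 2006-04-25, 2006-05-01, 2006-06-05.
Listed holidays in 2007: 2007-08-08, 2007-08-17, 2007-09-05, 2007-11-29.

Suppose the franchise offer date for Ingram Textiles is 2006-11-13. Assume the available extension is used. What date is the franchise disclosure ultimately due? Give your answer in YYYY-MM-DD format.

2007-06-05

6 months after 2006-11-13 falls in May 2007; the last day of that month is 2007-05-31.
2007-05-31 (Thursday) is already a business day.
Applying the 3-business-day extension: 3 business days after 2007-05-31 is 2007-06-05.
2007-06-05 falls on a Tuesday, which is a business day, so no adjustment is needed.
Deadline: 2007-06-05.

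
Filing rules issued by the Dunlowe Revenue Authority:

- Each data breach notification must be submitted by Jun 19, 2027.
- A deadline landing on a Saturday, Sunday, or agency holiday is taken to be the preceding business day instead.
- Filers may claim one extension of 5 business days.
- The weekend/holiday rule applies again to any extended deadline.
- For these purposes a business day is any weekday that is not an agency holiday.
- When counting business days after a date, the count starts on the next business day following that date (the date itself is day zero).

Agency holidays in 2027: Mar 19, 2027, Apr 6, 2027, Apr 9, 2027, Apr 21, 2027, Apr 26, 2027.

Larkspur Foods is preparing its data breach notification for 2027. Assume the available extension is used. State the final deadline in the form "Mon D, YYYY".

Jun 25, 2027

The stated deadline is Jun 19, 2027.
Because Jun 19, 2027 is a Saturday, the deadline becomes Jun 18, 2027 (Friday).
The 5-business-day extension runs from Jun 18, 2027 to Jun 25, 2027.
Since Jun 25, 2027 is a Friday and not a holiday, the date is unchanged.
Final deadline: Jun 25, 2027.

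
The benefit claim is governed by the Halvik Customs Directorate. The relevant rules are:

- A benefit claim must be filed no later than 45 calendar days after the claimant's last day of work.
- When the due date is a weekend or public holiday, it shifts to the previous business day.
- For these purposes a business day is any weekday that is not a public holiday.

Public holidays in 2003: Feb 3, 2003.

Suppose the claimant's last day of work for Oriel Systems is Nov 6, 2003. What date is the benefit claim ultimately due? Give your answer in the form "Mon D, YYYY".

Adding 45 calendar days to Nov 6, 2003 gives Dec 21, 2003.
Dec 21, 2003 is a Sunday, so it moves to the preceding business day, Dec 19, 2003 (Friday).
The final due date is Dec 19, 2003.

Dec 19, 2003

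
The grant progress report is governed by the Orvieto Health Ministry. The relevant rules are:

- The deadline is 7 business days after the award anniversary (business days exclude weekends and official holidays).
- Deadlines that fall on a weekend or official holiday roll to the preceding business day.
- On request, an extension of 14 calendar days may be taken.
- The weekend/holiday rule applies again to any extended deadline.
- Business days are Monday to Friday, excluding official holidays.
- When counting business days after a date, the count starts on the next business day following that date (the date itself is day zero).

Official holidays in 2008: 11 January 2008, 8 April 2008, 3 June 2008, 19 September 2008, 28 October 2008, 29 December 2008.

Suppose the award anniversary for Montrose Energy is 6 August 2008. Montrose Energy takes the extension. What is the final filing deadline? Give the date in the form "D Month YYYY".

29 August 2008

7 business days after 6 August 2008, excluding weekends and holidays, is 15 August 2008.
15 August 2008 (Friday) is already a business day.
The 14-calendar-day extension moves the deadline from 15 August 2008 to 29 August 2008.
29 August 2008 (Friday) is already a business day.
So the filing is due 29 August 2008.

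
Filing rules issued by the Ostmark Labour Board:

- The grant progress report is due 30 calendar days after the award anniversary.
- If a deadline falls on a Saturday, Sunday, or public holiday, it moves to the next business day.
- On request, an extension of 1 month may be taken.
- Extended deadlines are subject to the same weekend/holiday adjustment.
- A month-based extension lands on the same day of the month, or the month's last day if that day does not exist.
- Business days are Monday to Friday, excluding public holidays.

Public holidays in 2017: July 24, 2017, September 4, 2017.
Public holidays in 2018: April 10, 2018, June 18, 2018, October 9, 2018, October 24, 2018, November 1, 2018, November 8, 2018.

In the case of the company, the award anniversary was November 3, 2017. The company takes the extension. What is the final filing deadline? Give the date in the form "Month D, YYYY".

January 4, 2018

Trigger date November 3, 2017 + 30 calendar days = December 3, 2017.
December 3, 2017 is a Sunday, so it moves to the next business day, December 4, 2017 (Monday).
Add 1 month to December 4, 2017: January 4, 2018.
January 4, 2018 falls on a Thursday, which is a business day, so no adjustment is needed.
So the filing is due January 4, 2018.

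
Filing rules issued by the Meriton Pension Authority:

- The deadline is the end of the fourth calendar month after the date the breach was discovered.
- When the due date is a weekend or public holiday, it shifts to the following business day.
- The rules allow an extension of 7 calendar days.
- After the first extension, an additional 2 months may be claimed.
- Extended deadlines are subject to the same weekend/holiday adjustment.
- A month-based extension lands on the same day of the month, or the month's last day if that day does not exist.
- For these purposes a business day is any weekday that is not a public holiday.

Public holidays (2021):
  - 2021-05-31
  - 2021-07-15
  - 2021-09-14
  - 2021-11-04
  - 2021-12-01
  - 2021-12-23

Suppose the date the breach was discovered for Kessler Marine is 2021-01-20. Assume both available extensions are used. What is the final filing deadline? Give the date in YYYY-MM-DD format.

4 months after 2021-01-20 falls in May 2021; the last day of that month is 2021-05-31.
Because 2021-05-31 is a listed holiday, the deadline becomes 2021-06-01 (Tuesday).
Applying the 7-calendar-day extension: 2021-06-01 + 7 days = 2021-06-08.
2021-06-08 is a Tuesday and not a listed holiday, so it stands.
The 2 months extension carries 2021-06-08 to 2021-08-08.
Because 2021-08-08 is a Sunday, the deadline becomes 2021-08-09 (Monday).
Final deadline: 2021-08-09.

2021-08-09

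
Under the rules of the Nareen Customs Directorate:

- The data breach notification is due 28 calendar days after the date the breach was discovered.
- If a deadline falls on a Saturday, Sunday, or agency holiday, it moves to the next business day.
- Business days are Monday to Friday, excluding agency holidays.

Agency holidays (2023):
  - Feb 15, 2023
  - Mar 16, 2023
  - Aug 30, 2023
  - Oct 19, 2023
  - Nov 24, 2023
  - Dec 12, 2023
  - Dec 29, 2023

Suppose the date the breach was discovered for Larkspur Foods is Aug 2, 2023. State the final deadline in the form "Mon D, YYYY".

28 calendar days after Aug 2, 2023 is Aug 30, 2023.
Aug 30, 2023 falls on a listed holiday. Rolling to the next business day gives Aug 31, 2023, a Thursday.
So the filing is due Aug 31, 2023.

Aug 31, 2023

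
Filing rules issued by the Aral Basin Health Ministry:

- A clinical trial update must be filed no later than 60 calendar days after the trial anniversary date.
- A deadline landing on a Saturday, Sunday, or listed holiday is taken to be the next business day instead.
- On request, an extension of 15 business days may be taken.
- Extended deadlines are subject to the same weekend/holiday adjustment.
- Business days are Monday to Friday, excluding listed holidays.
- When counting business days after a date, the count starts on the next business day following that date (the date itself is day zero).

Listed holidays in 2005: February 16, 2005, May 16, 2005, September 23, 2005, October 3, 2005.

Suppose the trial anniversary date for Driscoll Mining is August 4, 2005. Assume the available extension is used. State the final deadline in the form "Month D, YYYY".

Trigger date August 4, 2005 + 60 calendar days = October 3, 2005.
October 3, 2005 falls on a listed holiday. Rolling to the next business day gives October 4, 2005, a Tuesday.
Counting 15 further business days from October 4, 2005 reaches October 25, 2005.
Since October 25, 2005 is a Tuesday and not a holiday, the date is unchanged.
Deadline: October 25, 2005.

October 25, 2005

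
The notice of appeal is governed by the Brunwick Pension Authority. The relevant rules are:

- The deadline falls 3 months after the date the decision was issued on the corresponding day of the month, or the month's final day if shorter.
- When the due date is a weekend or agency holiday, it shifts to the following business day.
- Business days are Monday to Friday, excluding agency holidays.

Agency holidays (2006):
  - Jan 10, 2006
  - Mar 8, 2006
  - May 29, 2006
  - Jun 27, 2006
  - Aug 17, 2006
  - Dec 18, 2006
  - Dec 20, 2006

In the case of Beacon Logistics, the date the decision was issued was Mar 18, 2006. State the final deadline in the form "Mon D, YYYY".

Jun 19, 2006

Moving 3 months forward from Mar 18, 2006 on the corresponding day gives Jun 18, 2006.
Jun 18, 2006 falls on a Sunday. Rolling to the next business day gives Jun 19, 2006, a Monday.
Final deadline: Jun 19, 2006.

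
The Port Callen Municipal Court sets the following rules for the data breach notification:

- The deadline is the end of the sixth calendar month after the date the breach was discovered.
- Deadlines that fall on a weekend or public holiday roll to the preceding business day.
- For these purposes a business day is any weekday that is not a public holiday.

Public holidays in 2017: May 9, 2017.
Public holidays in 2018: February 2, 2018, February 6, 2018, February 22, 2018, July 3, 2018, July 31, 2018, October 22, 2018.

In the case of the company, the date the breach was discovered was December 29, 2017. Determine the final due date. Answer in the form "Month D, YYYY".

The sixth month after December 29, 2017 is June 2018, whose last day is June 30, 2018.
June 30, 2018 is a Saturday; the preceding business day is June 29, 2018 (Friday).
So the filing is due June 29, 2018.

June 29, 2018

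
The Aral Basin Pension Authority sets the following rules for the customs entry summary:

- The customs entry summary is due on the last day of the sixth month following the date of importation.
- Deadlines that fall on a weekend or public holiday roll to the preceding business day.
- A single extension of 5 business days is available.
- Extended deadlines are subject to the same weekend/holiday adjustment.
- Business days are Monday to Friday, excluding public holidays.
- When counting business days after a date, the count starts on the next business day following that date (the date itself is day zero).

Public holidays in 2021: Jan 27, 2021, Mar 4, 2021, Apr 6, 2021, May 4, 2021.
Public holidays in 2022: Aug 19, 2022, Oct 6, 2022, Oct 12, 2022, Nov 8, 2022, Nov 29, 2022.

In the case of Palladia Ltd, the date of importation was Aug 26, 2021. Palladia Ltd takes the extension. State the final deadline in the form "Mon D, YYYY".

Mar 7, 2022

6 months after Aug 26, 2021 falls in February 2022; the last day of that month is Feb 28, 2022.
Feb 28, 2022 falls on a Monday, which is a business day, so no adjustment is needed.
The 5-business-day extension runs from Feb 28, 2022 to Mar 7, 2022.
Mar 7, 2022 falls on a Monday, which is a business day, so no adjustment is needed.
So the filing is due Mar 7, 2022.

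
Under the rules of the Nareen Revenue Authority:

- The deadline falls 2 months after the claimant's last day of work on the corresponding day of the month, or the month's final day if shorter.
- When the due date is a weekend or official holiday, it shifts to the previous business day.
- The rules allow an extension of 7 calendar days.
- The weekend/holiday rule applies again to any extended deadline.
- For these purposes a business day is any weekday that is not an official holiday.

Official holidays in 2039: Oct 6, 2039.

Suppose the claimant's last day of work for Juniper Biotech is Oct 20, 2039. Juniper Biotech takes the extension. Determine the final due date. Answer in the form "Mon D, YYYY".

Moving 2 months forward from Oct 20, 2039 on the corresponding day gives Dec 20, 2039.
Dec 20, 2039 is a Tuesday and not a listed holiday, so it stands.
Add the 7 calendar-day extension to Dec 20, 2039: Dec 27, 2039.
Dec 27, 2039 is a Tuesday and not a listed holiday, so it stands.
Final deadline: Dec 27, 2039.

Dec 27, 2039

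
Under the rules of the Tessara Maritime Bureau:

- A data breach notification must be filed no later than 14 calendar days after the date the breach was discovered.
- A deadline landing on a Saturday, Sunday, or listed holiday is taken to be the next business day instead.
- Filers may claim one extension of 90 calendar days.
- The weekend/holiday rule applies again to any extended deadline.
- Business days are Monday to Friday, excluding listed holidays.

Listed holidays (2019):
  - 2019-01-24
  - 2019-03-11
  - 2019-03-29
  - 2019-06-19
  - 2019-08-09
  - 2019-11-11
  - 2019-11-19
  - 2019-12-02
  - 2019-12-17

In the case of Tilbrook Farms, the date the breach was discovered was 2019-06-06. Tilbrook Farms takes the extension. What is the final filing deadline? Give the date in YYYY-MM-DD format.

2019-09-18

14 calendar days after 2019-06-06 is 2019-06-20.
2019-06-20 falls on a Thursday, which is a business day, so no adjustment is needed.
The 90-calendar-day extension moves the deadline from 2019-06-20 to 2019-09-18.
2019-09-18 is a Wednesday and not a listed holiday, so it stands.
Deadline: 2019-09-18.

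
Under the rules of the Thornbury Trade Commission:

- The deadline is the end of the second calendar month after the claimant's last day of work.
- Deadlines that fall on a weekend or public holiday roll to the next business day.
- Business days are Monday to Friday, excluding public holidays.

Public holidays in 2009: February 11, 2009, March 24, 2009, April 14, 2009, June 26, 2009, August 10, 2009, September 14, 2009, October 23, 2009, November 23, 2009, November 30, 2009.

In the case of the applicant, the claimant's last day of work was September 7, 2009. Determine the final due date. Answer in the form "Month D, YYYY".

December 1, 2009

2 months after September 7, 2009 is November 2009; that month ends on November 30, 2009.
November 30, 2009 is a listed holiday, so it moves to the next business day, December 1, 2009 (Tuesday).
The final due date is December 1, 2009.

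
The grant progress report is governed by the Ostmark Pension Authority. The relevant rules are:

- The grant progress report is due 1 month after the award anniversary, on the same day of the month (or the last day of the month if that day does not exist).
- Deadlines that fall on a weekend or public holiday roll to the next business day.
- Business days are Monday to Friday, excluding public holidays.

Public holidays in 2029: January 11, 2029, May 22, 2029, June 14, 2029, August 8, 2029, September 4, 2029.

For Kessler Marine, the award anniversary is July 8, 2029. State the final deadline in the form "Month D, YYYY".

Moving 1 month forward from July 8, 2029 on the corresponding day gives August 8, 2029.
August 8, 2029 is a listed holiday, so it moves to the next business day, August 9, 2029 (Thursday).
Deadline: August 9, 2029.

August 9, 2029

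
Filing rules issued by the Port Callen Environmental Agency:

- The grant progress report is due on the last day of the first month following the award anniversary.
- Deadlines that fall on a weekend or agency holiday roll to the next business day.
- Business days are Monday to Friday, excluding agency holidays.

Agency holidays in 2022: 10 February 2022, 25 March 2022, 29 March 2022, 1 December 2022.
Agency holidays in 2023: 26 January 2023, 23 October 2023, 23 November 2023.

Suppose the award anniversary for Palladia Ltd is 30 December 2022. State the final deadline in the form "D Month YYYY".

1 month after 30 December 2022 falls in January 2023; the last day of that month is 31 January 2023.
Since 31 January 2023 is a Tuesday and not a holiday, the date is unchanged.
Final deadline: 31 January 2023.

31 January 2023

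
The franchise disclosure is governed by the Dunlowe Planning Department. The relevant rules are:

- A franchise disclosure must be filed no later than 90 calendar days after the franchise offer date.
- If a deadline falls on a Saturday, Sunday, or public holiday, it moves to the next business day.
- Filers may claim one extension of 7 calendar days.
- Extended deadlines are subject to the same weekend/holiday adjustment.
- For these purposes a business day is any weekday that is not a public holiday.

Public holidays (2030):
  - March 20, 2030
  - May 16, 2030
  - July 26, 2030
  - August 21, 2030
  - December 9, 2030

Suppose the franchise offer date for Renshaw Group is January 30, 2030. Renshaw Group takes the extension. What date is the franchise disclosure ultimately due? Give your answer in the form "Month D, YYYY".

May 7, 2030

Adding 90 calendar days to January 30, 2030 gives April 30, 2030.
Since April 30, 2030 is a Tuesday and not a holiday, the date is unchanged.
With the 7-day extension, April 30, 2030 becomes May 7, 2030.
May 7, 2030 is a Tuesday and not a listed holiday, so it stands.
So the filing is due May 7, 2030.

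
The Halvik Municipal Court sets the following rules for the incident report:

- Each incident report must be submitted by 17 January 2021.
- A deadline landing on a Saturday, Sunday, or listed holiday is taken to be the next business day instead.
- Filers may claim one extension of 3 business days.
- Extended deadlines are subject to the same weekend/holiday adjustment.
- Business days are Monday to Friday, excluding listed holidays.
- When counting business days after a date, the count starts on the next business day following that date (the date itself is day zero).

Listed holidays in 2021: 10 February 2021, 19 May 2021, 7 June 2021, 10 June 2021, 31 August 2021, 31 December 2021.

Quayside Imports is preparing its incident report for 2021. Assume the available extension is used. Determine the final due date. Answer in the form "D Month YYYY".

The statutory due date is 17 January 2021.
17 January 2021 is a Sunday, so it moves to the next business day, 18 January 2021 (Monday).
The 3-business-day extension runs from 18 January 2021 to 21 January 2021.
21 January 2021 (Thursday) is already a business day.
The final due date is 21 January 2021.

21 January 2021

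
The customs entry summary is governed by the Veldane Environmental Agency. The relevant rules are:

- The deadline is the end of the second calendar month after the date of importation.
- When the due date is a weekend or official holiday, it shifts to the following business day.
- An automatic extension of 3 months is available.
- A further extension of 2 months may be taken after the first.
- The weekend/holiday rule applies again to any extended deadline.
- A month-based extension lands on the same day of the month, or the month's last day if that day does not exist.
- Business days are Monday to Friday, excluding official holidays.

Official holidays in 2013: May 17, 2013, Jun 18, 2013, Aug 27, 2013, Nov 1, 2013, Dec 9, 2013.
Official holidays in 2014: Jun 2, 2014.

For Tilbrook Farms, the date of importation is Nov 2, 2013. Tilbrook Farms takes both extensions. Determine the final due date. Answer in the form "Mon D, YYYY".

Jun 30, 2014

2 months after Nov 2, 2013 is January 2014; that month ends on Jan 31, 2014.
Jan 31, 2014 falls on a Friday, which is a business day, so no adjustment is needed.
Applying the 3 months extension: 3 months after Jan 31, 2014 is Apr 30, 2014 (day 31 does not exist in April, so the month's last day is used).
Apr 30, 2014 is a Wednesday and not a listed holiday, so it stands.
The 2 months extension carries Apr 30, 2014 to Jun 30, 2014.
Jun 30, 2014 (Monday) is already a business day.
Deadline: Jun 30, 2014.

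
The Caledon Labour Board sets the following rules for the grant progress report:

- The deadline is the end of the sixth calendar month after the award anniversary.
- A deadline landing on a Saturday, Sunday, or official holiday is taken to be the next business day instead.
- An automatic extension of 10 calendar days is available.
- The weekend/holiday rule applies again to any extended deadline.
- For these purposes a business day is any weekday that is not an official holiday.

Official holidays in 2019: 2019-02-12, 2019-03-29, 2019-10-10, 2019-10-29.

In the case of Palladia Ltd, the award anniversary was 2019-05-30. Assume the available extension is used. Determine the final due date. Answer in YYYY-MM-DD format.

6 months after 2019-05-30 is November 2019; that month ends on 2019-11-30.
Because 2019-11-30 is a Saturday, the deadline becomes 2019-12-02 (Monday).
Add the 10 calendar-day extension to 2019-12-02: 2019-12-12.
2019-12-12 falls on a Thursday, which is a business day, so no adjustment is needed.
Deadline: 2019-12-12.

2019-12-12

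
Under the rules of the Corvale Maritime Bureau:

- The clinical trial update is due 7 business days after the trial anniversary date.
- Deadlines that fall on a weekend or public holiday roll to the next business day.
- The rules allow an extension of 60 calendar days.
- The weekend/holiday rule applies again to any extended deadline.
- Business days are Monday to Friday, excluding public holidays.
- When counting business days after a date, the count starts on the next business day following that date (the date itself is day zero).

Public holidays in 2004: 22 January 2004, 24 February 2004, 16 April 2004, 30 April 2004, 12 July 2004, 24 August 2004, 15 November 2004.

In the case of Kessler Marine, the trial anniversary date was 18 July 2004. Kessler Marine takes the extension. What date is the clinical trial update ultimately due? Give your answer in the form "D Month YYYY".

27 September 2004

7 business days after 18 July 2004, excluding weekends and holidays, is 27 July 2004.
27 July 2004 (Tuesday) is already a business day.
With the 60-day extension, 27 July 2004 becomes 25 September 2004.
25 September 2004 is a Saturday, so it moves to the next business day, 27 September 2004 (Monday).
The final due date is 27 September 2004.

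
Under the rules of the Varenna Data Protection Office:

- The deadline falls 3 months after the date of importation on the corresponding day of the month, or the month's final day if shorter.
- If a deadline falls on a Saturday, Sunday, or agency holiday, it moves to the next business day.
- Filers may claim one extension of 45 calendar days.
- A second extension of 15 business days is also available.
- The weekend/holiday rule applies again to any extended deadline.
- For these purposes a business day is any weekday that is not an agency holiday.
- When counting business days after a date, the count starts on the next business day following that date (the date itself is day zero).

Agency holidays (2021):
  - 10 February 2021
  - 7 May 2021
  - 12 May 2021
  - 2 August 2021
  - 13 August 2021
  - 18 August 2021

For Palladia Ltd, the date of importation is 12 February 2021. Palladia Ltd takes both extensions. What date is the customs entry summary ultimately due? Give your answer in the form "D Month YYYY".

19 July 2021

3 months from 12 February 2021 is 12 May 2021.
12 May 2021 falls on a listed holiday. Rolling to the next business day gives 13 May 2021, a Thursday.
Applying the 45-calendar-day extension: 13 May 2021 + 45 days = 27 June 2021.
27 June 2021 is a Sunday; the next business day is 28 June 2021 (Monday).
Counting 15 further business days from 28 June 2021 reaches 19 July 2021.
19 July 2021 (Monday) is already a business day.
The final due date is 19 July 2021.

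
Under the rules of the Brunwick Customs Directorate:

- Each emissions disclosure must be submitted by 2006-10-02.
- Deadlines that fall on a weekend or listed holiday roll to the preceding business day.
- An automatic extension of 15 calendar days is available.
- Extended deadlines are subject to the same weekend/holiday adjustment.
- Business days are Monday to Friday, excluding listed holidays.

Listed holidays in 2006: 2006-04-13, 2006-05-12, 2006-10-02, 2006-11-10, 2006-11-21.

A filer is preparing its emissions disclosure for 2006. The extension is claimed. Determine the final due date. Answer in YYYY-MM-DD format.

Start from the fixed due date, 2006-10-02.
2006-10-02 falls on a listed holiday. Rolling to the preceding business day gives 2006-09-29, a Friday.
The 15-calendar-day extension moves the deadline from 2006-09-29 to 2006-10-14.
2006-10-14 falls on a Saturday. Rolling to the preceding business day gives 2006-10-13, a Friday.
Final deadline: 2006-10-13.

2006-10-13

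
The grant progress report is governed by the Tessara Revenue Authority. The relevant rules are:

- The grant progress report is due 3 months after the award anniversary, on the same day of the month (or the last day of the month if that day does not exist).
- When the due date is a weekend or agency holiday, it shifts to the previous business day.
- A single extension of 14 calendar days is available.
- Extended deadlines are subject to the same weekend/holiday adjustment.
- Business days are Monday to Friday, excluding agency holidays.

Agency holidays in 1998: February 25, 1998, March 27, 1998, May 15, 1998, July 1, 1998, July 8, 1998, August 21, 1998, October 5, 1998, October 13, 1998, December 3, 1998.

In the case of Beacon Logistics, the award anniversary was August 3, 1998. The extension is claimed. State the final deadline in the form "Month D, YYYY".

Moving 3 months forward from August 3, 1998 on the corresponding day gives November 3, 1998.
November 3, 1998 (Tuesday) is already a business day.
Applying the 14-calendar-day extension: November 3, 1998 + 14 days = November 17, 1998.
November 17, 1998 falls on a Tuesday, which is a business day, so no adjustment is needed.
Deadline: November 17, 1998.

November 17, 1998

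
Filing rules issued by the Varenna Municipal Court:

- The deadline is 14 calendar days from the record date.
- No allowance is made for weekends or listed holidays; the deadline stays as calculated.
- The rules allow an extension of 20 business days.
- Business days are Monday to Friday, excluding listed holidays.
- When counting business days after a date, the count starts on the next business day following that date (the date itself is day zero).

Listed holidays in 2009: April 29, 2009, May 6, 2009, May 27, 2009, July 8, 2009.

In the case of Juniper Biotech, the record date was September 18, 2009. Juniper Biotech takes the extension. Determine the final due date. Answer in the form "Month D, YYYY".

Trigger date September 18, 2009 + 14 calendar days = October 2, 2009.
October 2, 2009 is a Friday; no weekend or holiday adjustment applies.
Applying the 20-business-day extension: 20 business days after October 2, 2009 is October 30, 2009.
October 30, 2009 is a Friday; no weekend or holiday adjustment applies.
Deadline: October 30, 2009.

October 30, 2009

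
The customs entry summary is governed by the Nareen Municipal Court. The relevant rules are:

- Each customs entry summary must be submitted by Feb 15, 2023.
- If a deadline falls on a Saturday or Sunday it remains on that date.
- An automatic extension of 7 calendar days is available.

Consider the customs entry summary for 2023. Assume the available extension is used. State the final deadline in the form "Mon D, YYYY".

Feb 22, 2023

Start from the fixed due date, Feb 15, 2023.
Feb 15, 2023 falls on a Wednesday. The rules make no weekend/holiday allowance, so it remains Feb 15, 2023.
The 7-calendar-day extension moves the deadline from Feb 15, 2023 to Feb 22, 2023.
No adjustment is made for weekends or holidays, so Feb 22, 2023 stands.
Deadline: Feb 22, 2023.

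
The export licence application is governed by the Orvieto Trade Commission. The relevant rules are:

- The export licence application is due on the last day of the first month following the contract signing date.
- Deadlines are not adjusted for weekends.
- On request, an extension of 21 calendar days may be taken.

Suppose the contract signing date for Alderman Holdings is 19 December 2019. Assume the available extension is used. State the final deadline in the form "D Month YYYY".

The first month after 19 December 2019 is January 2020, whose last day is 31 January 2020.
No adjustment is made for weekends or holidays, so 31 January 2020 stands.
The 21-calendar-day extension moves the deadline from 31 January 2020 to 21 February 2020.
21 February 2020 falls on a Friday. The rules make no weekend/holiday allowance, so it remains 21 February 2020.
Final deadline: 21 February 2020.

21 February 2020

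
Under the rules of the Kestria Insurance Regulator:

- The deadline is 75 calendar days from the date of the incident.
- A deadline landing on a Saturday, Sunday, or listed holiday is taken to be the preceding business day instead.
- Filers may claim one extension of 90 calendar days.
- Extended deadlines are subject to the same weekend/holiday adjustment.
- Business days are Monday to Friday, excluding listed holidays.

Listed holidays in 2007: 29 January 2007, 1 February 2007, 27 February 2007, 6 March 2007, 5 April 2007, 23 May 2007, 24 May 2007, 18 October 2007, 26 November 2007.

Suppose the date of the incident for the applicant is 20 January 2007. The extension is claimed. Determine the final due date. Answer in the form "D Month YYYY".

Adding 75 calendar days to 20 January 2007 gives 5 April 2007.
Because 5 April 2007 is a listed holiday, the deadline becomes 4 April 2007 (Wednesday).
With the 90-day extension, 4 April 2007 becomes 3 July 2007.
Since 3 July 2007 is a Tuesday and not a holiday, the date is unchanged.
So the filing is due 3 July 2007.

3 July 2007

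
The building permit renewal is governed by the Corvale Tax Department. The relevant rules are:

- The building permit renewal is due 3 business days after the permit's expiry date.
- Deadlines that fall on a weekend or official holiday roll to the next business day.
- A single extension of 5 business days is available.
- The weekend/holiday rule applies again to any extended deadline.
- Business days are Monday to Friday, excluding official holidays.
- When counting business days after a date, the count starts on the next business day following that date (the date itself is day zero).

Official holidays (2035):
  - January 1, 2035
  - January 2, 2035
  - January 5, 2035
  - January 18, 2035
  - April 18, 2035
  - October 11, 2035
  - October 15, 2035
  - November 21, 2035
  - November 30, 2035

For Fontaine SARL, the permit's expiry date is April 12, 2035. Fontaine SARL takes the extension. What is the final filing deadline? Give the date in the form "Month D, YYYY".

April 25, 2035

Counting 3 business days after April 12, 2035 (skipping weekends and listed holidays) reaches April 17, 2035.
April 17, 2035 (Tuesday) is already a business day.
Applying the 5-business-day extension: 5 business days after April 17, 2035 is April 25, 2035.
Since April 25, 2035 is a Wednesday and not a holiday, the date is unchanged.
Final deadline: April 25, 2035.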